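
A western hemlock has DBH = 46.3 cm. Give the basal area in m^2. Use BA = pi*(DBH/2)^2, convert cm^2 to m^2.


Formula: BA = pi * (DBH/2)^2 / 10000  (cm^2 to m^2)
Radius = DBH/2 = 46.3/2 = 23.15 cm
BA = pi * 23.15^2 / 10000
   = 1683.6502 cm^2 / 10000
   = 0.1684 m^2

0.1684


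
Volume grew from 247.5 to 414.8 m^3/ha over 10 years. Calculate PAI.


Formula: PAI = (V_T2 - V_T1) / (T2 - T1)
Volume increment = 414.8 - 247.5 = 167.3 m^3/ha
PAI = 167.3 / 10 = 16.73 m^3/ha/year

16.73


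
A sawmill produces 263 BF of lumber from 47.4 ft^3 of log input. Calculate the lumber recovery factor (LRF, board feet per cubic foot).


Formula: LRF = Lumber Output (BF) / Log Input (ft^3)
LRF = 263 BF / 47.4 ft^3
LRF = 5.55 BF/ft^3

5.55


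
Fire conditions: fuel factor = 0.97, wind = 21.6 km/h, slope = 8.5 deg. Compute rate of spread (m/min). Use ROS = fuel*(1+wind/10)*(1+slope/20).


Formula: ROS = fuel * (1 + wind/10) * (1 + slope/20)
Wind factor = 1 + 21.6/10 = 3.16
Slope factor = 1 + 8.5/20 = 1.425
ROS = 0.97 * 3.16 * 1.425 = 4.37 m/min

4.37


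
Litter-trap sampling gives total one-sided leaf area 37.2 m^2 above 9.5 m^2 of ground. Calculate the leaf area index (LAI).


Formula: LAI = total leaf area / ground area  (dimensionless)
LAI = 37.2 m^2 / 9.5 m^2
LAI = 3.92

3.92


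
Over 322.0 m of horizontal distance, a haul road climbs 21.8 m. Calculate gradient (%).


Formula: Gradient = rise / run * 100
Gradient = 21.8 / 322.0 * 100 = 6.8%

6.8


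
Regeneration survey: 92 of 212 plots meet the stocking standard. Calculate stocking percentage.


Formula: Stocking % = stocked plots / total plots * 100
Stocking = 92 / 212 * 100
Stocking = 0.434 * 100 = 43.4%

43.4


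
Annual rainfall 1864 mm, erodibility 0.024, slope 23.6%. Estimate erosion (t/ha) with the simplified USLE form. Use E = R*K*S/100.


Formula: E = R * K * S / 100  (simplified USLE)
R * K = 1864 * 0.024 = 44.736
E = 44.736 * 23.6 / 100 = 10.56 t/ha

10.56


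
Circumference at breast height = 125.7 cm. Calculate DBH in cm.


Formula: DBH = C / pi
DBH = 125.7 / pi
pi = 3.14159...
DBH = 40.0 cm

40.0


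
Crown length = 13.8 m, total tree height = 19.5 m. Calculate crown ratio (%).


Formula: Crown Ratio = (Crown Length / Total Height) * 100
CR = (13.8 m / 19.5 m) * 100
CR = 0.7077 * 100 = 70.8%

70.8


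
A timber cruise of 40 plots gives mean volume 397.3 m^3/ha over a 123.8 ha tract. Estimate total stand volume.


Formula: Total Volume = Mean Volume per ha * Total Area
Total Volume = 397.3 m^3/ha * 123.8 ha
Total Volume = 49186 m^3

49186


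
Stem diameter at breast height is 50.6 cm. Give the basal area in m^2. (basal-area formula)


Formula: BA = pi * (DBH/2)^2 / 10000  (cm^2 to m^2)
Radius = DBH/2 = 50.6/2 = 25.3 cm
BA = pi * 25.3^2 / 10000
   = 2010.902 cm^2 / 10000
   = 0.2011 m^2

0.2011


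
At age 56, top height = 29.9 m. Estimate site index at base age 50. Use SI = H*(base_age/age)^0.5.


Formula: SI = H_dom * (base_age / age)^0.5
Age ratio = 50 / 56 = 0.89286
sqrt(age_ratio) = 0.94491
SI = 29.9 * 0.94491 = 28.3 m

28.3


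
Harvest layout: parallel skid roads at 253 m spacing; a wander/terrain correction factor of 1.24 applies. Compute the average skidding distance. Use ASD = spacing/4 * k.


Formula: ASD = (spacing / 4) * correction
Uncorrected distance = spacing / 4 = 253 / 4 = 63.25 m
ASD = 63.25 * 1.24 = 78 m

78


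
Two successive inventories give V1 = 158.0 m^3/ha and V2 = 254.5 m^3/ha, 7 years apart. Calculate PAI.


Formula: PAI = (V_T2 - V_T1) / (T2 - T1)
Volume increment = 254.5 - 158.0 = 96.5 m^3/ha
PAI = 96.5 / 7 = 13.79 m^3/ha/year

13.79


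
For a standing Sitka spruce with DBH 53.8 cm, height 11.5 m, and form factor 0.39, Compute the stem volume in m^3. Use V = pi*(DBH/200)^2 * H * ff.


Formula: V = pi * (DBH/200)^2 * H * ff
Radius = DBH/200 = 53.8/200 = 0.269 m
Radius^2 = 0.269^2 = 0.072361 m^2
V = pi * 0.072361 * 11.5 * 0.39
V = 1.02 m^3

1.02


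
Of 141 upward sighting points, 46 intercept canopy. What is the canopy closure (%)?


Formula: Canopy closure = covered points / total points * 100
Closure = 46 / 141 * 100
Closure = 0.3262 * 100 = 32.6%

32.6


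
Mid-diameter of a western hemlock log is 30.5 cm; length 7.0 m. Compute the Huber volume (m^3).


Huber: V = Am * L,  Am = pi*(Dm/200)^2
Am = pi*(30.5/200)^2 = 0.073062 m^2
V = 0.073062*7.0 = 0.5114 m^3

0.5114


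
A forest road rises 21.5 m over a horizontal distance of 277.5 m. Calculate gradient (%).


Formula: Gradient = rise / run * 100
Gradient = 21.5 / 277.5 * 100 = 7.7%

7.7


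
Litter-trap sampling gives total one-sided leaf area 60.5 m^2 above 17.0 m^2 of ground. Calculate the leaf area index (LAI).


Formula: LAI = total leaf area / ground area  (dimensionless)
LAI = 60.5 m^2 / 17.0 m^2
LAI = 3.56

3.56


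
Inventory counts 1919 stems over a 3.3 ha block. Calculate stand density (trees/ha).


Formula: Stand Density = N_trees / Area_ha
Density = 1919 trees / 3.3 ha
Density = 582 trees/ha

582


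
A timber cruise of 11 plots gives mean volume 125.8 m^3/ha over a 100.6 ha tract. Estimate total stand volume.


Formula: Total Volume = Mean Volume per ha * Total Area
Total Volume = 125.8 m^3/ha * 100.6 ha
Total Volume = 12655 m^3

12655


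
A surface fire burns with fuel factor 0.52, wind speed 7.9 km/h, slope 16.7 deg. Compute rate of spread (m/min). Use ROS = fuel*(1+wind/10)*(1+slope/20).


Formula: ROS = fuel * (1 + wind/10) * (1 + slope/20)
Wind factor = 1 + 7.9/10 = 1.79
Slope factor = 1 + 16.7/20 = 1.835
ROS = 0.52 * 1.79 * 1.835 = 1.71 m/min

1.71


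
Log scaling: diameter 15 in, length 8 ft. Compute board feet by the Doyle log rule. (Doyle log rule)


Doyle: BF = (D - 4)^2 * L / 16
Adjusted diameter = 15 - 4 = 11 in
(D-4)^2 = 11^2 = 121
BF = 121 * 8 / 16 = 61 BF

61


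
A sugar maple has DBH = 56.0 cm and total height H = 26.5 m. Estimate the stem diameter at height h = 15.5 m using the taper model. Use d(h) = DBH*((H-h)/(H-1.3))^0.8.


Taper: d(h) = DBH * ((H - h) / (H - 1.3))^0.8
Numerator = H - h = 26.5 - 15.5 = 11.0 m
Denominator = H - 1.3 = 26.5 - 1.3 = 25.2 m
Ratio = 11.0 / 25.2 = 0.43651
d = 56.0 * 0.43651^0.8 = 28.9 cm

28.9


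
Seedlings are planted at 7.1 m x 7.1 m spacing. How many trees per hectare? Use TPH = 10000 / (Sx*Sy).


Formula: TPH = 10000 m^2/ha / (spacing_x * spacing_y)
Area per tree = 7.1 m * 7.1 m = 50.41 m^2
TPH = 10000 / 50.41 = 198 trees/ha

198


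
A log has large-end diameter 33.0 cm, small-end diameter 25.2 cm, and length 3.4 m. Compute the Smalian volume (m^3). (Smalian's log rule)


Smalian: V = (A1 + A2)/2 * L,  A = pi*(D/200)^2
A1 = pi*(33.0/200)^2 = 0.08553 m^2
A2 = pi*(25.2/200)^2 = 0.049876 m^2
V = (0.08553+0.049876)/2*3.4 = 0.2302 m^3

0.2302


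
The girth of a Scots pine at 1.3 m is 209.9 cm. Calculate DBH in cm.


Formula: DBH = C / pi
DBH = 209.9 / pi
pi = 3.14159...
DBH = 66.8 cm

66.8


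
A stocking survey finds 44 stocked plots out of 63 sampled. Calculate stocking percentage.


Formula: Stocking % = stocked plots / total plots * 100
Stocking = 44 / 63 * 100
Stocking = 0.6984 * 100 = 69.8%

69.8


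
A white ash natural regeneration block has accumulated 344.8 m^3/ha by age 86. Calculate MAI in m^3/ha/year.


Formula: MAI = Total Volume / Stand Age
MAI = 344.8 m^3/ha / 86 years
MAI = 4.01 m^3/ha/year

4.01


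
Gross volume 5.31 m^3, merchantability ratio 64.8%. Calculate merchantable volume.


Formula: MV = V_total * (merchantable_pct / 100)
Merchantable fraction = 64.8% / 100 = 0.648
MV = 5.31 m^3 * 0.648 = 3.441 m^3

3.441


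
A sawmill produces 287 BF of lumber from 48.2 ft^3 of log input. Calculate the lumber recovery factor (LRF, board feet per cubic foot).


Formula: LRF = Lumber Output (BF) / Log Input (ft^3)
LRF = 287 BF / 48.2 ft^3
LRF = 5.95 BF/ft^3

5.95


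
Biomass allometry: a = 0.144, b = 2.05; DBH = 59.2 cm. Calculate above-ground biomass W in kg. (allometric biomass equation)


Formula: W = a * DBH^b  (allometric power law)
DBH^b = 59.2^2.05 = 4297.9316
W = 0.144 * 4297.9316 = 618.9 kg

618.9


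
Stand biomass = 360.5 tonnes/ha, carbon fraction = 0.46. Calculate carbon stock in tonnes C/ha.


Formula: Carbon Stock = Biomass * Carbon Fraction
C = 360.5 t/ha * 0.46
C = 165.8 t C/ha

165.8


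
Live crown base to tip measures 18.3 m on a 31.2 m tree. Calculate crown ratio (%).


Formula: Crown Ratio = (Crown Length / Total Height) * 100
CR = (18.3 m / 31.2 m) * 100
CR = 0.5865 * 100 = 58.7%

58.7


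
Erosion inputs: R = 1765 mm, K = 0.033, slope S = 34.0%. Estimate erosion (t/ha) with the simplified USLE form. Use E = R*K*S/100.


Formula: E = R * K * S / 100  (simplified USLE)
R * K = 1765 * 0.033 = 58.245
E = 58.245 * 34.0 / 100 = 19.8 t/ha

19.8


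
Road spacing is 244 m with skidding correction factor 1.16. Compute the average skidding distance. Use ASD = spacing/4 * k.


Formula: ASD = (spacing / 4) * correction
Uncorrected distance = spacing / 4 = 244 / 4 = 61 m
ASD = 61 * 1.16 = 71 m

71


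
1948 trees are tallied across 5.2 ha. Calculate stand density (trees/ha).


Formula: Stand Density = N_trees / Area_ha
Density = 1948 trees / 5.2 ha
Density = 375 trees/ha

375


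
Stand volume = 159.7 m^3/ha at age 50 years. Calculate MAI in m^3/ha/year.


Formula: MAI = Total Volume / Stand Age
MAI = 159.7 m^3/ha / 50 years
MAI = 3.19 m^3/ha/year

3.19


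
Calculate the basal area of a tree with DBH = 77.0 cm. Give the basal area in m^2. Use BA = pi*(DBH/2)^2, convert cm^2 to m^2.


Formula: BA = pi * (DBH/2)^2 / 10000  (cm^2 to m^2)
Radius = DBH/2 = 77.0/2 = 38.5 cm
BA = pi * 38.5^2 / 10000
   = 4656.6257 cm^2 / 10000
   = 0.4657 m^2

0.4657


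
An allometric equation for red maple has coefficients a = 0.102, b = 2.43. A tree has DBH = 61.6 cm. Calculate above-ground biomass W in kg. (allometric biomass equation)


Formula: W = a * DBH^b  (allometric power law)
DBH^b = 61.6^2.43 = 22319.3288
W = 0.102 * 22319.3288 = 2276.6 kg

2276.6


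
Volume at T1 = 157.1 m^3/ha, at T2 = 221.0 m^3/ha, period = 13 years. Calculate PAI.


Formula: PAI = (V_T2 - V_T1) / (T2 - T1)
Volume increment = 221.0 - 157.1 = 63.9 m^3/ha
PAI = 63.9 / 13 = 4.92 m^3/ha/year

4.92


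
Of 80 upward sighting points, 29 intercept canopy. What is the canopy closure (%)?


Formula: Canopy closure = covered points / total points * 100
Closure = 29 / 80 * 100
Closure = 0.3625 * 100 = 36.3%

36.3


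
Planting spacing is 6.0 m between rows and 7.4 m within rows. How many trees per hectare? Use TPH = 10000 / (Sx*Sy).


Formula: TPH = 10000 m^2/ha / (spacing_x * spacing_y)
Area per tree = 6.0 m * 7.4 m = 44.4 m^2
TPH = 10000 / 44.4 = 225 trees/ha

225


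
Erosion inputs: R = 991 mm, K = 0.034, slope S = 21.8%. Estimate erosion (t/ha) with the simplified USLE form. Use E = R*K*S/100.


Formula: E = R * K * S / 100  (simplified USLE)
R * K = 991 * 0.034 = 33.694
E = 33.694 * 21.8 / 100 = 7.35 t/ha

7.35


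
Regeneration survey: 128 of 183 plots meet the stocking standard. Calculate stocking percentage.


Formula: Stocking % = stocked plots / total plots * 100
Stocking = 128 / 183 * 100
Stocking = 0.6995 * 100 = 69.9%

69.9


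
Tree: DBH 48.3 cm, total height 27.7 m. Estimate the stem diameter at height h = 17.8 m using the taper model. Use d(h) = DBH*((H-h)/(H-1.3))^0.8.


Taper: d(h) = DBH * ((H - h) / (H - 1.3))^0.8
Numerator = H - h = 27.7 - 17.8 = 9.9 m
Denominator = H - 1.3 = 27.7 - 1.3 = 26.4 m
Ratio = 9.9 / 26.4 = 0.375
d = 48.3 * 0.375^0.8 = 22.0 cm

22.0


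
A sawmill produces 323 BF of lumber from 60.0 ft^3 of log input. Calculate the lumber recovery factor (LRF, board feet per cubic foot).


Formula: LRF = Lumber Output (BF) / Log Input (ft^3)
LRF = 323 BF / 60.0 ft^3
LRF = 5.38 BF/ft^3

5.38


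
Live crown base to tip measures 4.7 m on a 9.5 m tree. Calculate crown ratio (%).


Formula: Crown Ratio = (Crown Length / Total Height) * 100
CR = (4.7 m / 9.5 m) * 100
CR = 0.4947 * 100 = 49.5%

49.5


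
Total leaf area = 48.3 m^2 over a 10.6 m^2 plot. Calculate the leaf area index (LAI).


Formula: LAI = total leaf area / ground area  (dimensionless)
LAI = 48.3 m^2 / 10.6 m^2
LAI = 4.56

4.56


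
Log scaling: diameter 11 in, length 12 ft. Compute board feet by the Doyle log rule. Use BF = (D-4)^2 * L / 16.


Doyle: BF = (D - 4)^2 * L / 16
Adjusted diameter = 11 - 4 = 7 in
(D-4)^2 = 7^2 = 49
BF = 49 * 12 / 16 = 37 BF

37


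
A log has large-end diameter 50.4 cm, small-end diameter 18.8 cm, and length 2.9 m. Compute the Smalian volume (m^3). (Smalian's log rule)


Smalian: V = (A1 + A2)/2 * L,  A = pi*(D/200)^2
A1 = pi*(50.4/200)^2 = 0.199504 m^2
A2 = pi*(18.8/200)^2 = 0.027759 m^2
V = (0.199504+0.027759)/2*2.9 = 0.3295 m^3

0.3295


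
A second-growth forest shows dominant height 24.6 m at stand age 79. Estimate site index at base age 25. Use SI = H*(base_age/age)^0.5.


Formula: SI = H_dom * (base_age / age)^0.5
Age ratio = 25 / 79 = 0.31646
sqrt(age_ratio) = 0.56254
SI = 24.6 * 0.56254 = 13.8 m

13.8


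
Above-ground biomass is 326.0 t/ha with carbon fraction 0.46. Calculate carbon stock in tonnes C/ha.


Formula: Carbon Stock = Biomass * Carbon Fraction
C = 326.0 t/ha * 0.46
C = 150.0 t C/ha

150.0


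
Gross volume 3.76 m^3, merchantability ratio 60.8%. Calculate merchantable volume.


Formula: MV = V_total * (merchantable_pct / 100)
Merchantable fraction = 60.8% / 100 = 0.608
MV = 3.76 m^3 * 0.608 = 2.286 m^3

2.286


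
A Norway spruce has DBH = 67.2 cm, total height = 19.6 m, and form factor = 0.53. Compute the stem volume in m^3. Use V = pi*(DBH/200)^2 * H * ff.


Formula: V = pi * (DBH/200)^2 * H * ff
Radius = DBH/200 = 67.2/200 = 0.336 m
Radius^2 = 0.336^2 = 0.112896 m^2
V = pi * 0.112896 * 19.6 * 0.53
V = 3.684 m^3

3.684


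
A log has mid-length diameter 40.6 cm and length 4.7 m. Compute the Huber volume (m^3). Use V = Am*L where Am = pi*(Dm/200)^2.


Huber: V = Am * L,  Am = pi*(Dm/200)^2
Am = pi*(40.6/200)^2 = 0.129462 m^2
V = 0.129462*4.7 = 0.6085 m^3

0.6085


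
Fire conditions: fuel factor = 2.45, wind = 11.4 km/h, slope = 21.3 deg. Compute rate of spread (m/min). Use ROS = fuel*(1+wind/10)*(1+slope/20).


Formula: ROS = fuel * (1 + wind/10) * (1 + slope/20)
Wind factor = 1 + 11.4/10 = 2.14
Slope factor = 1 + 21.3/20 = 2.065
ROS = 2.45 * 2.14 * 2.065 = 10.83 m/min

10.83


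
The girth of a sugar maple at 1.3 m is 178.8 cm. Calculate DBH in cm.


Formula: DBH = C / pi
DBH = 178.8 / pi
pi = 3.14159...
DBH = 56.9 cm

56.9


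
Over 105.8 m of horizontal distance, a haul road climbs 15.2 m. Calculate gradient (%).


Formula: Gradient = rise / run * 100
Gradient = 15.2 / 105.8 * 100 = 14.4%

14.4


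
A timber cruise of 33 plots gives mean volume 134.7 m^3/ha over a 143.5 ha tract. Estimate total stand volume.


Formula: Total Volume = Mean Volume per ha * Total Area
Total Volume = 134.7 m^3/ha * 143.5 ha
Total Volume = 19329 m^3

19329


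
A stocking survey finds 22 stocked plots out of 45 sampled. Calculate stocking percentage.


Formula: Stocking % = stocked plots / total plots * 100
Stocking = 22 / 45 * 100
Stocking = 0.4889 * 100 = 48.9%

48.9


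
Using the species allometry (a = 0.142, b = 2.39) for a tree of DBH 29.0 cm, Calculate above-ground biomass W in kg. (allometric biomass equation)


Formula: W = a * DBH^b  (allometric power law)
DBH^b = 29.0^2.39 = 3127.024
W = 0.142 * 3127.024 = 444.0 kg

444.0


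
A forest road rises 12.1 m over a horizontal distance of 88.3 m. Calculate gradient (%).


Formula: Gradient = rise / run * 100
Gradient = 12.1 / 88.3 * 100 = 13.7%

13.7


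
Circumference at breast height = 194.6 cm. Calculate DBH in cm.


Formula: DBH = C / pi
DBH = 194.6 / pi
pi = 3.14159...
DBH = 61.9 cm

61.9


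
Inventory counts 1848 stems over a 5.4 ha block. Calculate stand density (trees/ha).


Formula: Stand Density = N_trees / Area_ha
Density = 1848 trees / 5.4 ha
Density = 342 trees/ha

342


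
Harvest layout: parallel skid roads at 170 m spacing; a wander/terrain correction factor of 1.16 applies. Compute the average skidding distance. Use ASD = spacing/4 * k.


Formula: ASD = (spacing / 4) * correction
Uncorrected distance = spacing / 4 = 170 / 4 = 42.5 m
ASD = 42.5 * 1.16 = 49 m

49


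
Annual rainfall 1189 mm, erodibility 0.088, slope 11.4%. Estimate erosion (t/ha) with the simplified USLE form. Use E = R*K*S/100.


Formula: E = R * K * S / 100  (simplified USLE)
R * K = 1189 * 0.088 = 104.632
E = 104.632 * 11.4 / 100 = 11.93 t/ha

11.93


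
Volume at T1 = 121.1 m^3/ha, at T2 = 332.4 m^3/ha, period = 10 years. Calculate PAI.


Formula: PAI = (V_T2 - V_T1) / (T2 - T1)
Volume increment = 332.4 - 121.1 = 211.3 m^3/ha
PAI = 211.3 / 10 = 21.13 m^3/ha/year

21.13


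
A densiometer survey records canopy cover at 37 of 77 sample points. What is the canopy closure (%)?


Formula: Canopy closure = covered points / total points * 100
Closure = 37 / 77 * 100
Closure = 0.4805 * 100 = 48.1%

48.1


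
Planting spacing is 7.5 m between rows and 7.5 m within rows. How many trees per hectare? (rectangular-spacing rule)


Formula: TPH = 10000 m^2/ha / (spacing_x * spacing_y)
Area per tree = 7.5 m * 7.5 m = 56.25 m^2
TPH = 10000 / 56.25 = 178 trees/ha

178


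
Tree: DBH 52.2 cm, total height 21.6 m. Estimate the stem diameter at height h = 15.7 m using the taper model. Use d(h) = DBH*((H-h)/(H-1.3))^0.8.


Taper: d(h) = DBH * ((H - h) / (H - 1.3))^0.8
Numerator = H - h = 21.6 - 15.7 = 5.9 m
Denominator = H - 1.3 = 21.6 - 1.3 = 20.3 m
Ratio = 5.9 / 20.3 = 0.29064
d = 52.2 * 0.29064^0.8 = 19.4 cm

19.4


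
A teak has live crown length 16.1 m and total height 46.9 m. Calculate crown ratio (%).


Formula: Crown Ratio = (Crown Length / Total Height) * 100
CR = (16.1 m / 46.9 m) * 100
CR = 0.3433 * 100 = 34.3%

34.3


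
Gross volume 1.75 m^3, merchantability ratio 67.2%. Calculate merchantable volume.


Formula: MV = V_total * (merchantable_pct / 100)
Merchantable fraction = 67.2% / 100 = 0.672
MV = 1.75 m^3 * 0.672 = 1.176 m^3

1.176


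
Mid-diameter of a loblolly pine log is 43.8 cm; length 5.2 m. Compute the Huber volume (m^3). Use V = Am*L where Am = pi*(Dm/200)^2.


Huber: V = Am * L,  Am = pi*(Dm/200)^2
Am = pi*(43.8/200)^2 = 0.150674 m^2
V = 0.150674*5.2 = 0.7835 m^3

0.7835


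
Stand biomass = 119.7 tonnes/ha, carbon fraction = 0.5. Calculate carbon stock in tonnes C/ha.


Formula: Carbon Stock = Biomass * Carbon Fraction
C = 119.7 t/ha * 0.5
C = 59.9 t C/ha

59.9


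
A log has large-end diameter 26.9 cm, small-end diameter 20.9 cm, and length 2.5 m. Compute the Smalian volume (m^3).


Smalian: V = (A1 + A2)/2 * L,  A = pi*(D/200)^2
A1 = pi*(26.9/200)^2 = 0.056832 m^2
A2 = pi*(20.9/200)^2 = 0.034307 m^2
V = (0.056832+0.034307)/2*2.5 = 0.1139 m^3

0.1139


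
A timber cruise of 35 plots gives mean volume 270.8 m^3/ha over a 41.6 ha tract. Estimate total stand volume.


Formula: Total Volume = Mean Volume per ha * Total Area
Total Volume = 270.8 m^3/ha * 41.6 ha
Total Volume = 11265 m^3

11265


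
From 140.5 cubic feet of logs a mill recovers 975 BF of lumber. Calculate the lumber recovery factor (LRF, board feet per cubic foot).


Formula: LRF = Lumber Output (BF) / Log Input (ft^3)
LRF = 975 BF / 140.5 ft^3
LRF = 6.94 BF/ft^3

6.94


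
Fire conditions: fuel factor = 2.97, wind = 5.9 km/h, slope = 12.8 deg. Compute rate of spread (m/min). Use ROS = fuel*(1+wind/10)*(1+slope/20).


Formula: ROS = fuel * (1 + wind/10) * (1 + slope/20)
Wind factor = 1 + 5.9/10 = 1.59
Slope factor = 1 + 12.8/20 = 1.64
ROS = 2.97 * 1.59 * 1.64 = 7.74 m/min

7.74


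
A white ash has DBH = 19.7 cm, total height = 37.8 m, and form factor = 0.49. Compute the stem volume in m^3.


Formula: V = pi * (DBH/200)^2 * H * ff
Radius = DBH/200 = 19.7/200 = 0.0985 m
Radius^2 = 0.0985^2 = 0.00970225 m^2
V = pi * 0.00970225 * 37.8 * 0.49
V = 0.565 m^3

0.565


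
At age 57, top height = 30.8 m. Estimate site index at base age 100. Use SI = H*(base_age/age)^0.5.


Formula: SI = H_dom * (base_age / age)^0.5
Age ratio = 100 / 57 = 1.75439
sqrt(age_ratio) = 1.32453
SI = 30.8 * 1.32453 = 40.8 m

40.8


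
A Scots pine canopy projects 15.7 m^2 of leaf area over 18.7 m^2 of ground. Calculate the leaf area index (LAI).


Formula: LAI = total leaf area / ground area  (dimensionless)
LAI = 15.7 m^2 / 18.7 m^2
LAI = 0.84

0.84


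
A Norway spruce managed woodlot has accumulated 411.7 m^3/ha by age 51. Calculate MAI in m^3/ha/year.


Formula: MAI = Total Volume / Stand Age
MAI = 411.7 m^3/ha / 51 years
MAI = 8.07 m^3/ha/year

8.07


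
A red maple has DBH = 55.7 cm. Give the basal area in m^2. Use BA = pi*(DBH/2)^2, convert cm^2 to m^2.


Formula: BA = pi * (DBH/2)^2 / 10000  (cm^2 to m^2)
Radius = DBH/2 = 55.7/2 = 27.85 cm
BA = pi * 27.85^2 / 10000
   = 2436.6899 cm^2 / 10000
   = 0.2437 m^2

0.2437


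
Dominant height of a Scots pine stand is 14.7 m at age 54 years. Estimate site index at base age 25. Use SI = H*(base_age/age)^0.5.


Formula: SI = H_dom * (base_age / age)^0.5
Age ratio = 25 / 54 = 0.46296
sqrt(age_ratio) = 0.68041
SI = 14.7 * 0.68041 = 10.0 m

10.0


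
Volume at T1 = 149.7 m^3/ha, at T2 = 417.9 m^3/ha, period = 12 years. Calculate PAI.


Formula: PAI = (V_T2 - V_T1) / (T2 - T1)
Volume increment = 417.9 - 149.7 = 268.2 m^3/ha
PAI = 268.2 / 12 = 22.35 m^3/ha/year

22.35


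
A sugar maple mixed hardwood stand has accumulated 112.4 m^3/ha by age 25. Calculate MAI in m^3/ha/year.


Formula: MAI = Total Volume / Stand Age
MAI = 112.4 m^3/ha / 25 years
MAI = 4.5 m^3/ha/year

4.5


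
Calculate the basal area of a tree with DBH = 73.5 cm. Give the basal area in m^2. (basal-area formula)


Formula: BA = pi * (DBH/2)^2 / 10000  (cm^2 to m^2)
Radius = DBH/2 = 73.5/2 = 36.75 cm
BA = pi * 36.75^2 / 10000
   = 4242.9172 cm^2 / 10000
   = 0.4243 m^2

0.4243


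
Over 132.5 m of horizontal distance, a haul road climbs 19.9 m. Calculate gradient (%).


Formula: Gradient = rise / run * 100
Gradient = 19.9 / 132.5 * 100 = 15.0%

15.0


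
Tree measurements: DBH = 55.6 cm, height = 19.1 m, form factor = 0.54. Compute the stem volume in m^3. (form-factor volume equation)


Formula: V = pi * (DBH/200)^2 * H * ff
Radius = DBH/200 = 55.6/200 = 0.278 m
Radius^2 = 0.278^2 = 0.077284 m^2
V = pi * 0.077284 * 19.1 * 0.54
V = 2.504 m^3

2.504


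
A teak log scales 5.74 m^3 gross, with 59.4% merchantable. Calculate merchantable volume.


Formula: MV = V_total * (merchantable_pct / 100)
Merchantable fraction = 59.4% / 100 = 0.594
MV = 5.74 m^3 * 0.594 = 3.41 m^3

3.41


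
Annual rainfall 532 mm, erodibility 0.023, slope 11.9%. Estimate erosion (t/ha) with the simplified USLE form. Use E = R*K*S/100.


Formula: E = R * K * S / 100  (simplified USLE)
R * K = 532 * 0.023 = 12.236
E = 12.236 * 11.9 / 100 = 1.46 t/ha

1.46


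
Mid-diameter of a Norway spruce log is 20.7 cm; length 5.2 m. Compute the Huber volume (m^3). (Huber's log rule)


Huber: V = Am * L,  Am = pi*(Dm/200)^2
Am = pi*(20.7/200)^2 = 0.033654 m^2
V = 0.033654*5.2 = 0.175 m^3

0.175


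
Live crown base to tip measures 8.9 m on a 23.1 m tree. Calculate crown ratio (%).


Formula: Crown Ratio = (Crown Length / Total Height) * 100
CR = (8.9 m / 23.1 m) * 100
CR = 0.3853 * 100 = 38.5%

38.5


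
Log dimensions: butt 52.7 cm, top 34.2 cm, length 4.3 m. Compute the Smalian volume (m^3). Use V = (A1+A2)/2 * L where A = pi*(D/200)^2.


Smalian: V = (A1 + A2)/2 * L,  A = pi*(D/200)^2
A1 = pi*(52.7/200)^2 = 0.218128 m^2
A2 = pi*(34.2/200)^2 = 0.091863 m^2
V = (0.218128+0.091863)/2*4.3 = 0.6665 m^3

0.6665


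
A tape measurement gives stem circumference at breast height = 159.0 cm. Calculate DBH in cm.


Formula: DBH = C / pi
DBH = 159.0 / pi
pi = 3.14159...
DBH = 50.6 cm

50.6


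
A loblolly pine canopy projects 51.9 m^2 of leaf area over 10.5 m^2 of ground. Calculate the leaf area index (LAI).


Formula: LAI = total leaf area / ground area  (dimensionless)
LAI = 51.9 m^2 / 10.5 m^2
LAI = 4.94

4.94


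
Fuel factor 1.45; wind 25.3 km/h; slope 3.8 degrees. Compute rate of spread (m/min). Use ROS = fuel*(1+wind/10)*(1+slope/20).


Formula: ROS = fuel * (1 + wind/10) * (1 + slope/20)
Wind factor = 1 + 25.3/10 = 3.53
Slope factor = 1 + 3.8/20 = 1.19
ROS = 1.45 * 3.53 * 1.19 = 6.09 m/min

6.09


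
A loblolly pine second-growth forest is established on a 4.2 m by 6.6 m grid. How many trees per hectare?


Formula: TPH = 10000 m^2/ha / (spacing_x * spacing_y)
Area per tree = 4.2 m * 6.6 m = 27.72 m^2
TPH = 10000 / 27.72 = 361 trees/ha

361


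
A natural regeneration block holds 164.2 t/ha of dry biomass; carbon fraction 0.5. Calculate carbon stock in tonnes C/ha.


Formula: Carbon Stock = Biomass * Carbon Fraction
C = 164.2 t/ha * 0.5
C = 82.1 t C/ha

82.1


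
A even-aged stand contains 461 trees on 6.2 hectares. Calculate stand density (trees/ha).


Formula: Stand Density = N_trees / Area_ha
Density = 461 trees / 6.2 ha
Density = 74 trees/ha

74


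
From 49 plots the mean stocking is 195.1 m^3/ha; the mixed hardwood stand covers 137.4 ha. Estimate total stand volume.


Formula: Total Volume = Mean Volume per ha * Total Area
Total Volume = 195.1 m^3/ha * 137.4 ha
Total Volume = 26807 m^3

26807


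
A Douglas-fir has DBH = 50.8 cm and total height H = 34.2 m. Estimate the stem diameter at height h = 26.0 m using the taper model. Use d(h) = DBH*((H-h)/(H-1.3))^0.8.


Taper: d(h) = DBH * ((H - h) / (H - 1.3))^0.8
Numerator = H - h = 34.2 - 26.0 = 8.2 m
Denominator = H - 1.3 = 34.2 - 1.3 = 32.9 m
Ratio = 8.2 / 32.9 = 0.24924
d = 50.8 * 0.24924^0.8 = 16.7 cm

16.7


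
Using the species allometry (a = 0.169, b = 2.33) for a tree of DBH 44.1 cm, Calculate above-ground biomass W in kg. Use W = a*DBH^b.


Formula: W = a * DBH^b  (allometric power law)
DBH^b = 44.1^2.33 = 6784.876
W = 0.169 * 6784.876 = 1146.6 kg

1146.6


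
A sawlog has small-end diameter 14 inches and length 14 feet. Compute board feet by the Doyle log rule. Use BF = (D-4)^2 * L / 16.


Doyle: BF = (D - 4)^2 * L / 16
Adjusted diameter = 14 - 4 = 10 in
(D-4)^2 = 10^2 = 100
BF = 100 * 14 / 16 = 88 BF

88


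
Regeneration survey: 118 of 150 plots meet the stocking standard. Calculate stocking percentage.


Formula: Stocking % = stocked plots / total plots * 100
Stocking = 118 / 150 * 100
Stocking = 0.7867 * 100 = 78.7%

78.7


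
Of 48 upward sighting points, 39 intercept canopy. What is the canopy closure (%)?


Formula: Canopy closure = covered points / total points * 100
Closure = 39 / 48 * 100
Closure = 0.8125 * 100 = 81.3%

81.3


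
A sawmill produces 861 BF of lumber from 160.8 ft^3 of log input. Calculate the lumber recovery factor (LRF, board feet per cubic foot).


Formula: LRF = Lumber Output (BF) / Log Input (ft^3)
LRF = 861 BF / 160.8 ft^3
LRF = 5.35 BF/ft^3

5.35


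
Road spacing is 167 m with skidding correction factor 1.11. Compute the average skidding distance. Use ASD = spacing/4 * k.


Formula: ASD = (spacing / 4) * correction
Uncorrected distance = spacing / 4 = 167 / 4 = 41.75 m
ASD = 41.75 * 1.11 = 46 m

46


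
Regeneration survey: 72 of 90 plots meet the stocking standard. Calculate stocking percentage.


Formula: Stocking % = stocked plots / total plots * 100
Stocking = 72 / 90 * 100
Stocking = 0.8 * 100 = 80.0%

80.0


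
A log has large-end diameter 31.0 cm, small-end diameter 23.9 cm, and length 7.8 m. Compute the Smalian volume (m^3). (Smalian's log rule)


Smalian: V = (A1 + A2)/2 * L,  A = pi*(D/200)^2
A1 = pi*(31.0/200)^2 = 0.075477 m^2
A2 = pi*(23.9/200)^2 = 0.044863 m^2
V = (0.075477+0.044863)/2*7.8 = 0.4693 m^3

0.4693


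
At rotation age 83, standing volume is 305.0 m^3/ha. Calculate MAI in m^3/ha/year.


Formula: MAI = Total Volume / Stand Age
MAI = 305.0 m^3/ha / 83 years
MAI = 3.67 m^3/ha/year

3.67


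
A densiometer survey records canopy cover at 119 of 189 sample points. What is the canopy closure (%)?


Formula: Canopy closure = covered points / total points * 100
Closure = 119 / 189 * 100
Closure = 0.6296 * 100 = 63.0%

63.0


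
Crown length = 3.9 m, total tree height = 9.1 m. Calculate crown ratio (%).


Formula: Crown Ratio = (Crown Length / Total Height) * 100
CR = (3.9 m / 9.1 m) * 100
CR = 0.4286 * 100 = 42.9%

42.9


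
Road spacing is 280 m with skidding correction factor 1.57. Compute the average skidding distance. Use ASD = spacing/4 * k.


Formula: ASD = (spacing / 4) * correction
Uncorrected distance = spacing / 4 = 280 / 4 = 70 m
ASD = 70 * 1.57 = 110 m

110


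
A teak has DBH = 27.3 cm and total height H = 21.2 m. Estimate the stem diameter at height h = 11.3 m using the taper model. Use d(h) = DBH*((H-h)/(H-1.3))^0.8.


Taper: d(h) = DBH * ((H - h) / (H - 1.3))^0.8
Numerator = H - h = 21.2 - 11.3 = 9.9 m
Denominator = H - 1.3 = 21.2 - 1.3 = 19.9 m
Ratio = 9.9 / 19.9 = 0.49749
d = 27.3 * 0.49749^0.8 = 15.6 cm

15.6


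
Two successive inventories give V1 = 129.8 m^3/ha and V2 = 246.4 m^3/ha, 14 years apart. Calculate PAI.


Formula: PAI = (V_T2 - V_T1) / (T2 - T1)
Volume increment = 246.4 - 129.8 = 116.6 m^3/ha
PAI = 116.6 / 14 = 8.33 m^3/ha/year

8.33


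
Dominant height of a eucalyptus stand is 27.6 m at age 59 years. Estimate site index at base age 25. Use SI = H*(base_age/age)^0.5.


Formula: SI = H_dom * (base_age / age)^0.5
Age ratio = 25 / 59 = 0.42373
sqrt(age_ratio) = 0.65094
SI = 27.6 * 0.65094 = 18.0 m

18.0


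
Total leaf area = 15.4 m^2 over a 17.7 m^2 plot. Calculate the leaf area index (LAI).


Formula: LAI = total leaf area / ground area  (dimensionless)
LAI = 15.4 m^2 / 17.7 m^2
LAI = 0.87

0.87


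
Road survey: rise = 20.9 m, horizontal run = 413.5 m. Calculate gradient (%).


Formula: Gradient = rise / run * 100
Gradient = 20.9 / 413.5 * 100 = 5.1%

5.1


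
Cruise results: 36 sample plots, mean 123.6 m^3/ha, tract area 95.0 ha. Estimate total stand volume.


Formula: Total Volume = Mean Volume per ha * Total Area
Total Volume = 123.6 m^3/ha * 95.0 ha
Total Volume = 11742 m^3

11742


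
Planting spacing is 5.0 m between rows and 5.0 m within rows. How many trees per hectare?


Formula: TPH = 10000 m^2/ha / (spacing_x * spacing_y)
Area per tree = 5.0 m * 5.0 m = 25.0 m^2
TPH = 10000 / 25.0 = 400 trees/ha

400


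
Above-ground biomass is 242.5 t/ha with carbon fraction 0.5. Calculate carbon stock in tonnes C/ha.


Formula: Carbon Stock = Biomass * Carbon Fraction
C = 242.5 t/ha * 0.5
C = 121.3 t C/ha

121.3


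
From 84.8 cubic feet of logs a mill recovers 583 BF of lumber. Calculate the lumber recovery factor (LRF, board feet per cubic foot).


Formula: LRF = Lumber Output (BF) / Log Input (ft^3)
LRF = 583 BF / 84.8 ft^3
LRF = 6.88 BF/ft^3

6.88


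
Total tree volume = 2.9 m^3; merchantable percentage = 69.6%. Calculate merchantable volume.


Formula: MV = V_total * (merchantable_pct / 100)
Merchantable fraction = 69.6% / 100 = 0.696
MV = 2.9 m^3 * 0.696 = 2.018 m^3

2.018


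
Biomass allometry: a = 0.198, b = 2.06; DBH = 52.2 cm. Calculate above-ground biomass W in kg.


Formula: W = a * DBH^b  (allometric power law)
DBH^b = 52.2^2.06 = 3454.6276
W = 0.198 * 3454.6276 = 684.0 kg

684.0


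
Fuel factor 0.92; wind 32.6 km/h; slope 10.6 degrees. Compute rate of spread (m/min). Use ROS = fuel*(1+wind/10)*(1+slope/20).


Formula: ROS = fuel * (1 + wind/10) * (1 + slope/20)
Wind factor = 1 + 32.6/10 = 4.26
Slope factor = 1 + 10.6/20 = 1.53
ROS = 0.92 * 4.26 * 1.53 = 6.0 m/min

6.0


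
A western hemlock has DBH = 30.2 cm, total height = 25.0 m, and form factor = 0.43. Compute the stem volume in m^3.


Formula: V = pi * (DBH/200)^2 * H * ff
Radius = DBH/200 = 30.2/200 = 0.151 m
Radius^2 = 0.151^2 = 0.022801 m^2
V = pi * 0.022801 * 25.0 * 0.43
V = 0.77 m^3

0.77


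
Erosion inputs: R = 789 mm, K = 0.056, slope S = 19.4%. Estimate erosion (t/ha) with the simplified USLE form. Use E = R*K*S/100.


Formula: E = R * K * S / 100  (simplified USLE)
R * K = 789 * 0.056 = 44.184
E = 44.184 * 19.4 / 100 = 8.57 t/ha

8.57


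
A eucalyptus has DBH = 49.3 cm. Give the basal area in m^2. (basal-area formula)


Formula: BA = pi * (DBH/2)^2 / 10000  (cm^2 to m^2)
Radius = DBH/2 = 49.3/2 = 24.65 cm
BA = pi * 24.65^2 / 10000
   = 1908.9024 cm^2 / 10000
   = 0.1909 m^2

0.1909


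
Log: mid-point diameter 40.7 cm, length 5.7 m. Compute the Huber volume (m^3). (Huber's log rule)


Huber: V = Am * L,  Am = pi*(Dm/200)^2
Am = pi*(40.7/200)^2 = 0.1301 m^2
V = 0.1301*5.7 = 0.7416 m^3

0.7416


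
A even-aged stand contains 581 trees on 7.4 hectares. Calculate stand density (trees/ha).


Formula: Stand Density = N_trees / Area_ha
Density = 581 trees / 7.4 ha
Density = 79 trees/ha

79


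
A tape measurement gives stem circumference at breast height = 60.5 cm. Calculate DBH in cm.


Formula: DBH = C / pi
DBH = 60.5 / pi
pi = 3.14159...
DBH = 19.3 cm

19.3


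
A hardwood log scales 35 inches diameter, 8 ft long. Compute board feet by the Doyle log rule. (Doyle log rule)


Doyle: BF = (D - 4)^2 * L / 16
Adjusted diameter = 35 - 4 = 31 in
(D-4)^2 = 31^2 = 961
BF = 961 * 8 / 16 = 481 BF

481


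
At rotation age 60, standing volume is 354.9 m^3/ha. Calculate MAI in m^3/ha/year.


Formula: MAI = Total Volume / Stand Age
MAI = 354.9 m^3/ha / 60 years
MAI = 5.92 m^3/ha/year

5.92


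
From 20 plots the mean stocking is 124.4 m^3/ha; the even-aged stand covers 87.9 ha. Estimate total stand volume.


Formula: Total Volume = Mean Volume per ha * Total Area
Total Volume = 124.4 m^3/ha * 87.9 ha
Total Volume = 10935 m^3

10935


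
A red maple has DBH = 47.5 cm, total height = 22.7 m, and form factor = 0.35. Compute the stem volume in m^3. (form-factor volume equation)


Formula: V = pi * (DBH/200)^2 * H * ff
Radius = DBH/200 = 47.5/200 = 0.2375 m
Radius^2 = 0.2375^2 = 0.05640625 m^2
V = pi * 0.05640625 * 22.7 * 0.35
V = 1.408 m^3

1.408


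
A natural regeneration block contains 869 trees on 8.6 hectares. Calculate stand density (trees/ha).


Formula: Stand Density = N_trees / Area_ha
Density = 869 trees / 8.6 ha
Density = 101 trees/ha

101


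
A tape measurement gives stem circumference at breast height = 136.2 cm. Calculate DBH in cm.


Formula: DBH = C / pi
DBH = 136.2 / pi
pi = 3.14159...
DBH = 43.4 cm

43.4


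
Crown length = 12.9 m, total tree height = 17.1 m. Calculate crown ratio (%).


Formula: Crown Ratio = (Crown Length / Total Height) * 100
CR = (12.9 m / 17.1 m) * 100
CR = 0.7544 * 100 = 75.4%

75.4


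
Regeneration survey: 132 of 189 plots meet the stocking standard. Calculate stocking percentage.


Formula: Stocking % = stocked plots / total plots * 100
Stocking = 132 / 189 * 100
Stocking = 0.6984 * 100 = 69.8%

69.8


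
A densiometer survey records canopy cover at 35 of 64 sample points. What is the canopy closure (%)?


Formula: Canopy closure = covered points / total points * 100
Closure = 35 / 64 * 100
Closure = 0.5469 * 100 = 54.7%

54.7


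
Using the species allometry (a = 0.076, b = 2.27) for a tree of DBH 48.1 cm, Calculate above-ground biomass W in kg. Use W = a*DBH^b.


Formula: W = a * DBH^b  (allometric power law)
DBH^b = 48.1^2.27 = 6583.6892
W = 0.076 * 6583.6892 = 500.4 kg

500.4


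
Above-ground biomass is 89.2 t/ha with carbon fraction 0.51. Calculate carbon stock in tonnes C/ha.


Formula: Carbon Stock = Biomass * Carbon Fraction
C = 89.2 t/ha * 0.51
C = 45.5 t C/ha

45.5


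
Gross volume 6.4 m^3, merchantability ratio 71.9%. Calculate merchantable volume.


Formula: MV = V_total * (merchantable_pct / 100)
Merchantable fraction = 71.9% / 100 = 0.719
MV = 6.4 m^3 * 0.719 = 4.602 m^3

4.602


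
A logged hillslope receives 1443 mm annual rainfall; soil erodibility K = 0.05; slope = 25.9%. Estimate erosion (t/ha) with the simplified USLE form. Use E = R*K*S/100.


Formula: E = R * K * S / 100  (simplified USLE)
R * K = 1443 * 0.05 = 72.15
E = 72.15 * 25.9 / 100 = 18.69 t/ha

18.69


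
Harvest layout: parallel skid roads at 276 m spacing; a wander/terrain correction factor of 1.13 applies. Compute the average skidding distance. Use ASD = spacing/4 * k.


Formula: ASD = (spacing / 4) * correction
Uncorrected distance = spacing / 4 = 276 / 4 = 69 m
ASD = 69 * 1.13 = 78 m

78


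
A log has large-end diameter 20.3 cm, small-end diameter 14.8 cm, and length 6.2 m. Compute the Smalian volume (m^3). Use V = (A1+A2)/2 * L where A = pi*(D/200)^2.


Smalian: V = (A1 + A2)/2 * L,  A = pi*(D/200)^2
A1 = pi*(20.3/200)^2 = 0.032365 m^2
A2 = pi*(14.8/200)^2 = 0.017203 m^2
V = (0.032365+0.017203)/2*6.2 = 0.1537 m^3

0.1537


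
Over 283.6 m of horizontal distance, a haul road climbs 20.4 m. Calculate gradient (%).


Formula: Gradient = rise / run * 100
Gradient = 20.4 / 283.6 * 100 = 7.2%

7.2


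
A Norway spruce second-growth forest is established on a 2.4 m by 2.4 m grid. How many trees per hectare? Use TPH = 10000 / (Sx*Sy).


Formula: TPH = 10000 m^2/ha / (spacing_x * spacing_y)
Area per tree = 2.4 m * 2.4 m = 5.76 m^2
TPH = 10000 / 5.76 = 1736 trees/ha

1736


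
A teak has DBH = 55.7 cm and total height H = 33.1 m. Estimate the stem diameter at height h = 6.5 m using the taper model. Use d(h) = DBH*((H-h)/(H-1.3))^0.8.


Taper: d(h) = DBH * ((H - h) / (H - 1.3))^0.8
Numerator = H - h = 33.1 - 6.5 = 26.6 m
Denominator = H - 1.3 = 33.1 - 1.3 = 31.8 m
Ratio = 26.6 / 31.8 = 0.83648
d = 55.7 * 0.83648^0.8 = 48.3 cm

48.3


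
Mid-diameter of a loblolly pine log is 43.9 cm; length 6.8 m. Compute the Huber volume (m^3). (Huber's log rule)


Huber: V = Am * L,  Am = pi*(Dm/200)^2
Am = pi*(43.9/200)^2 = 0.151363 m^2
V = 0.151363*6.8 = 1.0293 m^3

1.0293


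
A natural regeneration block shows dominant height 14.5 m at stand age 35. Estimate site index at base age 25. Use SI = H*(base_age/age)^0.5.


Formula: SI = H_dom * (base_age / age)^0.5
Age ratio = 25 / 35 = 0.71429
sqrt(age_ratio) = 0.84515
SI = 14.5 * 0.84515 = 12.3 m

12.3


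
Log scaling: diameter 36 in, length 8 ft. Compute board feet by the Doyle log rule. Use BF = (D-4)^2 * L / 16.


Doyle: BF = (D - 4)^2 * L / 16
Adjusted diameter = 36 - 4 = 32 in
(D-4)^2 = 32^2 = 1024
BF = 1024 * 8 / 16 = 512 BF

512


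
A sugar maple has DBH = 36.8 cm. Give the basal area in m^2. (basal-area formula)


Formula: BA = pi * (DBH/2)^2 / 10000  (cm^2 to m^2)
Radius = DBH/2 = 36.8/2 = 18.4 cm
BA = pi * 18.4^2 / 10000
   = 1063.6176 cm^2 / 10000
   = 0.1064 m^2

0.1064


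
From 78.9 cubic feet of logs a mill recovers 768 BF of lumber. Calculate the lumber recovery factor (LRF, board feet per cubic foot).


Formula: LRF = Lumber Output (BF) / Log Input (ft^3)
LRF = 768 BF / 78.9 ft^3
LRF = 9.73 BF/ft^3

9.73


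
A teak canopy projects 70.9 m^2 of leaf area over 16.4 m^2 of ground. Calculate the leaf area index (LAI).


Formula: LAI = total leaf area / ground area  (dimensionless)
LAI = 70.9 m^2 / 16.4 m^2
LAI = 4.32

4.32


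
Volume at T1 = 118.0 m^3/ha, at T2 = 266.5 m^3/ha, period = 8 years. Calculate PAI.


Formula: PAI = (V_T2 - V_T1) / (T2 - T1)
Volume increment = 266.5 - 118.0 = 148.5 m^3/ha
PAI = 148.5 / 8 = 18.56 m^3/ha/year

18.56


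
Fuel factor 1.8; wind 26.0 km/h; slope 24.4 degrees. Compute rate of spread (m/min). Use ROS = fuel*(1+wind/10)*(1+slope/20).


Formula: ROS = fuel * (1 + wind/10) * (1 + slope/20)
Wind factor = 1 + 26.0/10 = 3.6
Slope factor = 1 + 24.4/20 = 2.22
ROS = 1.8 * 3.6 * 2.22 = 14.39 m/min

14.39
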